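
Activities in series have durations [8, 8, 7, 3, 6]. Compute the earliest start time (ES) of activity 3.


Activity 3 starts after activities 1 through 2 complete.
Predecessor durations: [8, 8]
ES = 8 + 8 = 16

16


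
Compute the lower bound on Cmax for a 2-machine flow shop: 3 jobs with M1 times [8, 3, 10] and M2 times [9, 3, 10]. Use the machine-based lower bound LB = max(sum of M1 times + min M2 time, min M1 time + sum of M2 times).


LB1 = sum(M1 times) + min(M2 times) = 21 + 3 = 24
LB2 = min(M1 times) + sum(M2 times) = 3 + 22 = 25
Lower bound = max(LB1, LB2) = max(24, 25) = 25

25


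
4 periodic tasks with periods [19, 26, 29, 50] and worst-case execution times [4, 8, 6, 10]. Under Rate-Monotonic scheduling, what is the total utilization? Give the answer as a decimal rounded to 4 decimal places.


Compute individual utilizations (exact fractions):
  Task 1: C/T = 4/19 (approx. 0.2105)
  Task 2: C/T = 8/26 = 4/13 (approx. 0.3077)
  Task 3: C/T = 6/29 (approx. 0.2069)
  Task 4: C/T = 10/50 = 1/5 (approx. 0.2)
Total utilization U = 4/19 + 4/13 + 6/29 + 1/5 = 33133/35815
Rounded to 4 decimal places: U = 0.9251
RM (Liu & Layland) bound for 4 tasks = 0.756828; compare with U = 33133/35815 (approx. 0.925115)
bound < U <= 1, so the RM sufficient condition is not met (inconclusive; an exact test such as response-time analysis is needed).

0.9251


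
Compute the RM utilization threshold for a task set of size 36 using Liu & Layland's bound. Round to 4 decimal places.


Compute 2^(1/36) = 1.0194406437
Subtract 1: 1.0194406437 - 1 = 0.0194406437
Multiply by n: 36 * 0.0194406437 = 0.6998631732
Round to 4 dp: 0.6999

0.6999


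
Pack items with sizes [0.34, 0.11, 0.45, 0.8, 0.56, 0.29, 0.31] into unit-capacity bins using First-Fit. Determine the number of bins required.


Place items sequentially using First-Fit:
  Item 0.34 -> new Bin 1
  Item 0.11 -> Bin 1 (now 0.45)
  Item 0.45 -> Bin 1 (now 0.9)
  Item 0.8 -> new Bin 2
  Item 0.56 -> new Bin 3
  Item 0.29 -> Bin 3 (now 0.85)
  Item 0.31 -> new Bin 4
Total bins used = 4

4


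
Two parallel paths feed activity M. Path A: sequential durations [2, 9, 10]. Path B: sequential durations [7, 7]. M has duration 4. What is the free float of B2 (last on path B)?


ES(B2) = sum of predecessors on chain B = 7
EF(B2) = ES + duration = 7 + 7 = 14
Successor of B2 is M. ES(M) = max(sum(A), sum(B)) = max(21, 14) = 21
Free float = ES(successor) - EF(current) = 21 - 14 = 7

7


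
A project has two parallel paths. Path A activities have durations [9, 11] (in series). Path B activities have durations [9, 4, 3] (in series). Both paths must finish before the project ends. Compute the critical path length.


Path A total = 9 + 11 = 20
Path B total = 9 + 4 + 3 = 16
Critical path = longest path = max(20, 16) = 20

20


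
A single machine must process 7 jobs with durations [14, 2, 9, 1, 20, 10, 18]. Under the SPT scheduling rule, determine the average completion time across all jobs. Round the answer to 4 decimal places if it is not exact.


Sort jobs by processing time (SPT order): [1, 2, 9, 10, 14, 18, 20]
Compute completion times sequentially:
  Job 1: processing = 1, completes at 1
  Job 2: processing = 2, completes at 3
  Job 3: processing = 9, completes at 12
  Job 4: processing = 10, completes at 22
  Job 5: processing = 14, completes at 36
  Job 6: processing = 18, completes at 54
  Job 7: processing = 20, completes at 74
Sum of completion times = 202
Average completion time = 202/7 = 28.8571

28.8571


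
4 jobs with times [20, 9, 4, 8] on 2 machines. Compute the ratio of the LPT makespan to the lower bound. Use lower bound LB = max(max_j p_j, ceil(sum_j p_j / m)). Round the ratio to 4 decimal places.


LPT order: [20, 9, 8, 4]
Machine loads after assignment: [20, 21]
LPT makespan = 21
Lower bound = max(max_job, ceil(total/2)) = max(20, 21) = 21
Ratio = 21 / 21 = 1.0

1.0


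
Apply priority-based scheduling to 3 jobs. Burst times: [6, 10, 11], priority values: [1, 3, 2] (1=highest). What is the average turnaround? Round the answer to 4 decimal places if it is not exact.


Sort by priority (ascending = highest first):
Order: [(1, 6), (2, 11), (3, 10)]
Completion times:
  Priority 1, burst=6, C=6
  Priority 2, burst=11, C=17
  Priority 3, burst=10, C=27
Average turnaround = 50/3 = 16.6667

16.6667


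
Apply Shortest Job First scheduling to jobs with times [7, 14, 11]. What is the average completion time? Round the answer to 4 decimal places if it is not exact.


SJF order (ascending): [7, 11, 14]
Completion times:
  Job 1: burst=7, C=7
  Job 2: burst=11, C=18
  Job 3: burst=14, C=32
Average completion = 57/3 = 19.0

19.0


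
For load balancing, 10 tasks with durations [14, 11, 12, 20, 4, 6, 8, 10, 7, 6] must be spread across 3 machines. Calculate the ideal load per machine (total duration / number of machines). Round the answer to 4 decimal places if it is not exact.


Total processing time = 14 + 11 + 12 + 20 + 4 + 6 + 8 + 10 + 7 + 6 = 98
Number of machines = 3
Ideal balanced load = 98 / 3 = 32.6667

32.6667


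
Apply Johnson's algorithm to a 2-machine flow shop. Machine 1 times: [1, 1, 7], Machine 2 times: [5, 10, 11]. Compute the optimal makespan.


Apply Johnson's rule:
  Group 1 (a <= b): [(1, 1, 5), (2, 1, 10), (3, 7, 11)]
  Group 2 (a > b): []
Optimal job order: [1, 2, 3]
Schedule:
  Job 1: M1 done at 1, M2 done at 6
  Job 2: M1 done at 2, M2 done at 16
  Job 3: M1 done at 9, M2 done at 27
Makespan = 27

27


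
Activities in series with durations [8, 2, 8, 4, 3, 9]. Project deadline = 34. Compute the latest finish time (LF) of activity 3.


LF(activity 3) = deadline - sum of successor durations
Successors: activities 4 through 6 with durations [4, 3, 9]
Sum of successor durations = 16
LF = 34 - 16 = 18

18


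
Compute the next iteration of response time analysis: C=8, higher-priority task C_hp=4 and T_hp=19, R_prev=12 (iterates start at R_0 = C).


R_next = C + ceil(R_prev / T_hp) * C_hp
ceil(12 / 19) = ceil(0.6316) = 1
Interference = 1 * 4 = 4
R_next = 8 + 4 = 12
R_next = R_prev, so the iteration has converged (response time = 12).

12


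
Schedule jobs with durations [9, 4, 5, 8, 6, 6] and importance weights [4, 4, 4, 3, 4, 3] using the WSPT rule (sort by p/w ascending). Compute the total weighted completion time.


Compute p/w ratios and sort ascending (WSPT): [(4, 4), (5, 4), (6, 4), (6, 3), (9, 4), (8, 3)]
Compute weighted completion times:
  Job (p=4,w=4): C=4, w*C=4*4=16
  Job (p=5,w=4): C=9, w*C=4*9=36
  Job (p=6,w=4): C=15, w*C=4*15=60
  Job (p=6,w=3): C=21, w*C=3*21=63
  Job (p=9,w=4): C=30, w*C=4*30=120
  Job (p=8,w=3): C=38, w*C=3*38=114
Total weighted completion time = 409

409


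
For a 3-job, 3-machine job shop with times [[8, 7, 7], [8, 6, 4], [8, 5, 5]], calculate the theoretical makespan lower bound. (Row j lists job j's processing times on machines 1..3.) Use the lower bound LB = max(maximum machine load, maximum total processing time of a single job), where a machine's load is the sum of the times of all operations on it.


Machine loads:
  Machine 1: 8 + 8 + 8 = 24
  Machine 2: 7 + 6 + 5 = 18
  Machine 3: 7 + 4 + 5 = 16
Max machine load = 24
Job totals:
  Job 1: 22
  Job 2: 18
  Job 3: 18
Max job total = 22
Lower bound = max(24, 22) = 24

24


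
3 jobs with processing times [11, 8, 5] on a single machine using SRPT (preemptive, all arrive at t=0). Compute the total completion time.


Since all jobs arrive at t=0, SRPT equals SPT ordering.
SPT order: [5, 8, 11]
Completion times:
  Job 1: p=5, C=5
  Job 2: p=8, C=13
  Job 3: p=11, C=24
Total completion time = 5 + 13 + 24 = 42

42


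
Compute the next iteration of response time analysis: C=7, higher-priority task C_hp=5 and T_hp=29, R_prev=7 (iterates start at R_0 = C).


R_next = C + ceil(R_prev / T_hp) * C_hp
ceil(7 / 29) = ceil(0.2414) = 1
Interference = 1 * 5 = 5
R_next = 7 + 5 = 12

12


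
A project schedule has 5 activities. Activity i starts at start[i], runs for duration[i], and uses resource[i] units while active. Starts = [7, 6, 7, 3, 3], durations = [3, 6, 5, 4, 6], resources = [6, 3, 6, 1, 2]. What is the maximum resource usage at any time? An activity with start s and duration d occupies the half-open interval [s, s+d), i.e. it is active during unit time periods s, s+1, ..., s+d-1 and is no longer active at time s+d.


Each activity i is active on [start_i, start_i + duration_i).
Compute total resource usage per time slot:
  t=0: active resources = [], total = 0
  t=1: active resources = [], total = 0
  t=2: active resources = [], total = 0
  t=3: active resources = [1, 2], total = 3
  t=4: active resources = [1, 2], total = 3
  t=5: active resources = [1, 2], total = 3
  t=6: active resources = [3, 1, 2], total = 6
  t=7: active resources = [6, 3, 6, 2], total = 17
  t=8: active resources = [6, 3, 6, 2], total = 17
  t=9: active resources = [6, 3, 6], total = 15
  t=10: active resources = [3, 6], total = 9
  t=11: active resources = [3, 6], total = 9
Peak resource demand = 17

17


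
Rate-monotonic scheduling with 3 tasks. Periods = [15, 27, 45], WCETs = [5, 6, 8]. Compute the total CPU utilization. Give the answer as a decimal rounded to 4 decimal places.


Compute individual utilizations (exact fractions):
  Task 1: C/T = 5/15 = 1/3 (approx. 0.3333)
  Task 2: C/T = 6/27 = 2/9 (approx. 0.2222)
  Task 3: C/T = 8/45 (approx. 0.1778)
Total utilization U = 1/3 + 2/9 + 8/45 = 11/15
Rounded to 4 decimal places: U = 0.7333
RM (Liu & Layland) bound for 3 tasks = 0.779763; compare with U = 11/15 (approx. 0.733333)
U <= bound, so schedulable by RM sufficient condition.

0.7333


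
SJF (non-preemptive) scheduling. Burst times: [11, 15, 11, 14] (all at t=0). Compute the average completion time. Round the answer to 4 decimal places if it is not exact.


SJF order (ascending): [11, 11, 14, 15]
Completion times:
  Job 1: burst=11, C=11
  Job 2: burst=11, C=22
  Job 3: burst=14, C=36
  Job 4: burst=15, C=51
Average completion = 120/4 = 30.0

30.0


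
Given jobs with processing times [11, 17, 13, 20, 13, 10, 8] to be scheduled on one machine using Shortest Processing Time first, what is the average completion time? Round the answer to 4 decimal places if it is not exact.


Sort jobs by processing time (SPT order): [8, 10, 11, 13, 13, 17, 20]
Compute completion times sequentially:
  Job 1: processing = 8, completes at 8
  Job 2: processing = 10, completes at 18
  Job 3: processing = 11, completes at 29
  Job 4: processing = 13, completes at 42
  Job 5: processing = 13, completes at 55
  Job 6: processing = 17, completes at 72
  Job 7: processing = 20, completes at 92
Sum of completion times = 316
Average completion time = 316/7 = 45.1429

45.1429


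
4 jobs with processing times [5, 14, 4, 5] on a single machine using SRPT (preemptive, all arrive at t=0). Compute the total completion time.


Since all jobs arrive at t=0, SRPT equals SPT ordering.
SPT order: [4, 5, 5, 14]
Completion times:
  Job 1: p=4, C=4
  Job 2: p=5, C=9
  Job 3: p=5, C=14
  Job 4: p=14, C=28
Total completion time = 4 + 9 + 14 + 28 = 55

55


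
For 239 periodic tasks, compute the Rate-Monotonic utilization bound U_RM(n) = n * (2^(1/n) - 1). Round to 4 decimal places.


Compute 2^(1/239) = 1.0029044070
Subtract 1: 1.0029044070 - 1 = 0.0029044070
Multiply by n: 239 * 0.0029044070 = 0.6941532730
Round to 4 dp: 0.6942

0.6942


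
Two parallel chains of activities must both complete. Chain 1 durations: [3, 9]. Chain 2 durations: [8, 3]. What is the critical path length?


Path A total = 3 + 9 = 12
Path B total = 8 + 3 = 11
Critical path = longest path = max(12, 11) = 12

12


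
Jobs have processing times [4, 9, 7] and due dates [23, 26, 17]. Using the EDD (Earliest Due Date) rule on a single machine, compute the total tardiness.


Sort by due date (EDD order): [(7, 17), (4, 23), (9, 26)]
Compute completion times and tardiness:
  Job 1: p=7, d=17, C=7, tardiness=max(0,7-17)=0
  Job 2: p=4, d=23, C=11, tardiness=max(0,11-23)=0
  Job 3: p=9, d=26, C=20, tardiness=max(0,20-26)=0
Total tardiness = 0

0


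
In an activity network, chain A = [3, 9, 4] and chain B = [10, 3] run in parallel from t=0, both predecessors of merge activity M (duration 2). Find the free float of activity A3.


ES(A3) = sum of predecessors on chain A = 12
EF(A3) = ES + duration = 12 + 4 = 16
Successor of A3 is M. ES(M) = max(sum(A), sum(B)) = max(16, 13) = 16
Free float = ES(successor) - EF(current) = 16 - 16 = 0

0


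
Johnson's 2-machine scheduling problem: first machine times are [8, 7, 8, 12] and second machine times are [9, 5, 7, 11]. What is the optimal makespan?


Apply Johnson's rule:
  Group 1 (a <= b): [(1, 8, 9)]
  Group 2 (a > b): [(4, 12, 11), (3, 8, 7), (2, 7, 5)]
Optimal job order: [1, 4, 3, 2]
Schedule:
  Job 1: M1 done at 8, M2 done at 17
  Job 4: M1 done at 20, M2 done at 31
  Job 3: M1 done at 28, M2 done at 38
  Job 2: M1 done at 35, M2 done at 43
Makespan = 43

43


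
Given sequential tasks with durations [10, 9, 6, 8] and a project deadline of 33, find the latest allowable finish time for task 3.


LF(activity 3) = deadline - sum of successor durations
Successors: activities 4 through 4 with durations [8]
Sum of successor durations = 8
LF = 33 - 8 = 25

25


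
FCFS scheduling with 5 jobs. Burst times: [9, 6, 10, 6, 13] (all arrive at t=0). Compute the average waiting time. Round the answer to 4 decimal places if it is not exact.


FCFS order (as given): [9, 6, 10, 6, 13]
Waiting times:
  Job 1: wait = 0
  Job 2: wait = 9
  Job 3: wait = 15
  Job 4: wait = 25
  Job 5: wait = 31
Sum of waiting times = 80
Average waiting time = 80/5 = 16.0

16.0


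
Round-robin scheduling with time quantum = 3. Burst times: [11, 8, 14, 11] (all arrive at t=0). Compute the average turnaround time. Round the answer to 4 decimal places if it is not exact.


Time quantum = 3
Execution trace:
  J1 runs 3 units, time = 3
  J2 runs 3 units, time = 6
  J3 runs 3 units, time = 9
  J4 runs 3 units, time = 12
  J1 runs 3 units, time = 15
  J2 runs 3 units, time = 18
  J3 runs 3 units, time = 21
  J4 runs 3 units, time = 24
  J1 runs 3 units, time = 27
  J2 runs 2 units, time = 29
  J3 runs 3 units, time = 32
  J4 runs 3 units, time = 35
  J1 runs 2 units, time = 37
  J3 runs 3 units, time = 40
  J4 runs 2 units, time = 42
  J3 runs 2 units, time = 44
Finish times: [37, 29, 44, 42]
Average turnaround = 152/4 = 38.0

38.0


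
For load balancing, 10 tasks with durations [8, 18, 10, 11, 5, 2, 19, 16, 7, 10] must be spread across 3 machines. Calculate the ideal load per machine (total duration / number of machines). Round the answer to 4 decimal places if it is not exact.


Total processing time = 8 + 18 + 10 + 11 + 5 + 2 + 19 + 16 + 7 + 10 = 106
Number of machines = 3
Ideal balanced load = 106 / 3 = 35.3333

35.3333


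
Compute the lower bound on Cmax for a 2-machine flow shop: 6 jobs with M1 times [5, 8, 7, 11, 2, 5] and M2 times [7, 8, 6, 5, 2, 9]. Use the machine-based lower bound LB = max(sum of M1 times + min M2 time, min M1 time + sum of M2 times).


LB1 = sum(M1 times) + min(M2 times) = 38 + 2 = 40
LB2 = min(M1 times) + sum(M2 times) = 2 + 37 = 39
Lower bound = max(LB1, LB2) = max(40, 39) = 40

40


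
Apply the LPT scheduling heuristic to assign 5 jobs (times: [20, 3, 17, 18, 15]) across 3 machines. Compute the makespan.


Sort jobs in decreasing order (LPT): [20, 18, 17, 15, 3]
Assign each job to the least loaded machine:
  Machine 1: jobs [20], load = 20
  Machine 2: jobs [18, 3], load = 21
  Machine 3: jobs [17, 15], load = 32
Makespan = max load = 32

32


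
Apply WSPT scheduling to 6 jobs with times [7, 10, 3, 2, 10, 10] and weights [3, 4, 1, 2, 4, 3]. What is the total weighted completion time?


Compute p/w ratios and sort ascending (WSPT): [(2, 2), (7, 3), (10, 4), (10, 4), (3, 1), (10, 3)]
Compute weighted completion times:
  Job (p=2,w=2): C=2, w*C=2*2=4
  Job (p=7,w=3): C=9, w*C=3*9=27
  Job (p=10,w=4): C=19, w*C=4*19=76
  Job (p=10,w=4): C=29, w*C=4*29=116
  Job (p=3,w=1): C=32, w*C=1*32=32
  Job (p=10,w=3): C=42, w*C=3*42=126
Total weighted completion time = 381

381


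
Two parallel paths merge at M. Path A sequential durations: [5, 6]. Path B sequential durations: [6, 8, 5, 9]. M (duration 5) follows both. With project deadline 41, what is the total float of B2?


Forward pass: ES(B2) = sum of predecessors on chain B = 6
EF = ES + duration = 6 + 8 = 14
Backward pass: LF(M) = deadline = 41; LS(M) = 41 - 5 = 36
LF(B2) = LS(M) - sum(successors on chain B) = 36 - 14 = 22
LS = LF - duration = 22 - 8 = 14
Total float = LS - ES = 14 - 6 = 8

8


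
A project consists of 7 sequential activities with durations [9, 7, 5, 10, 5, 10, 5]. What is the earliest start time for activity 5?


Activity 5 starts after activities 1 through 4 complete.
Predecessor durations: [9, 7, 5, 10]
ES = 9 + 7 + 5 + 10 = 31

31


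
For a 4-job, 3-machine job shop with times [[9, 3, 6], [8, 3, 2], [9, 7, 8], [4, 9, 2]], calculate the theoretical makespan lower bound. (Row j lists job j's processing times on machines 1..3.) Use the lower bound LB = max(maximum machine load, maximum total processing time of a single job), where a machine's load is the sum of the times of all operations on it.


Machine loads:
  Machine 1: 9 + 8 + 9 + 4 = 30
  Machine 2: 3 + 3 + 7 + 9 = 22
  Machine 3: 6 + 2 + 8 + 2 = 18
Max machine load = 30
Job totals:
  Job 1: 18
  Job 2: 13
  Job 3: 24
  Job 4: 15
Max job total = 24
Lower bound = max(30, 24) = 30

30


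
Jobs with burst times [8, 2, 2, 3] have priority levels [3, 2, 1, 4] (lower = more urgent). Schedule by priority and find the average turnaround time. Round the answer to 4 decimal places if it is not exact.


Sort by priority (ascending = highest first):
Order: [(1, 2), (2, 2), (3, 8), (4, 3)]
Completion times:
  Priority 1, burst=2, C=2
  Priority 2, burst=2, C=4
  Priority 3, burst=8, C=12
  Priority 4, burst=3, C=15
Average turnaround = 33/4 = 8.25

8.25


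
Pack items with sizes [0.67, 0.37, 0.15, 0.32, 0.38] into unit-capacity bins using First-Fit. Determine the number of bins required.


Place items sequentially using First-Fit:
  Item 0.67 -> new Bin 1
  Item 0.37 -> new Bin 2
  Item 0.15 -> Bin 1 (now 0.82)
  Item 0.32 -> Bin 2 (now 0.69)
  Item 0.38 -> new Bin 3
Total bins used = 3

3


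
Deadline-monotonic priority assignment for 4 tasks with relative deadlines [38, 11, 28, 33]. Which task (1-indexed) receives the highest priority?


Sort tasks by relative deadline (ascending):
  Task 2: deadline = 11
  Task 3: deadline = 28
  Task 4: deadline = 33
  Task 1: deadline = 38
Priority order (highest first): [2, 3, 4, 1]
Highest priority task = 2

2


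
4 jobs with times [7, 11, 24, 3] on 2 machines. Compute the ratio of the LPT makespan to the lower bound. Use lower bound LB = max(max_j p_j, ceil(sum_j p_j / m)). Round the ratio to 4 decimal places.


LPT order: [24, 11, 7, 3]
Machine loads after assignment: [24, 21]
LPT makespan = 24
Lower bound = max(max_job, ceil(total/2)) = max(24, 23) = 24
Ratio = 24 / 24 = 1.0

1.0


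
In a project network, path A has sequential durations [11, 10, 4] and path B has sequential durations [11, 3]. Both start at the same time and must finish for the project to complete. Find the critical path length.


Path A total = 11 + 10 + 4 = 25
Path B total = 11 + 3 = 14
Critical path = longest path = max(25, 14) = 25

25


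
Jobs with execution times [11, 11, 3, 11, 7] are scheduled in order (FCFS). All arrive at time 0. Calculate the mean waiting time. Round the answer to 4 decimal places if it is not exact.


FCFS order (as given): [11, 11, 3, 11, 7]
Waiting times:
  Job 1: wait = 0
  Job 2: wait = 11
  Job 3: wait = 22
  Job 4: wait = 25
  Job 5: wait = 36
Sum of waiting times = 94
Average waiting time = 94/5 = 18.8

18.8


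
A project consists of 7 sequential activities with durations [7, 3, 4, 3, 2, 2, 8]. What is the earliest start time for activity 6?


Activity 6 starts after activities 1 through 5 complete.
Predecessor durations: [7, 3, 4, 3, 2]
ES = 7 + 3 + 4 + 3 + 2 = 19

19


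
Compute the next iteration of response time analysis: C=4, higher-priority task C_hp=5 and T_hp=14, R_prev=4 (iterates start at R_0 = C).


R_next = C + ceil(R_prev / T_hp) * C_hp
ceil(4 / 14) = ceil(0.2857) = 1
Interference = 1 * 5 = 5
R_next = 4 + 5 = 9

9


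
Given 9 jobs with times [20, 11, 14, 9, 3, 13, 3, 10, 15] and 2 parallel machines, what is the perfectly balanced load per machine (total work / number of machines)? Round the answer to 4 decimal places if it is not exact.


Total processing time = 20 + 11 + 14 + 9 + 3 + 13 + 3 + 10 + 15 = 98
Number of machines = 2
Ideal balanced load = 98 / 2 = 49.0

49.0


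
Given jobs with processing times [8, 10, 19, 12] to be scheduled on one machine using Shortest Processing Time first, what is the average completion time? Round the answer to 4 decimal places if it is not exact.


Sort jobs by processing time (SPT order): [8, 10, 12, 19]
Compute completion times sequentially:
  Job 1: processing = 8, completes at 8
  Job 2: processing = 10, completes at 18
  Job 3: processing = 12, completes at 30
  Job 4: processing = 19, completes at 49
Sum of completion times = 105
Average completion time = 105/4 = 26.25

26.25


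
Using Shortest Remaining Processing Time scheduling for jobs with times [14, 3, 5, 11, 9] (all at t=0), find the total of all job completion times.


Since all jobs arrive at t=0, SRPT equals SPT ordering.
SPT order: [3, 5, 9, 11, 14]
Completion times:
  Job 1: p=3, C=3
  Job 2: p=5, C=8
  Job 3: p=9, C=17
  Job 4: p=11, C=28
  Job 5: p=14, C=42
Total completion time = 3 + 8 + 17 + 28 + 42 = 98

98


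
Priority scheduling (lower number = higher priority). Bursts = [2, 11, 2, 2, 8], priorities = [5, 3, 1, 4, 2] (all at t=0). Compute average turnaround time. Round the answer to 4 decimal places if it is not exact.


Sort by priority (ascending = highest first):
Order: [(1, 2), (2, 8), (3, 11), (4, 2), (5, 2)]
Completion times:
  Priority 1, burst=2, C=2
  Priority 2, burst=8, C=10
  Priority 3, burst=11, C=21
  Priority 4, burst=2, C=23
  Priority 5, burst=2, C=25
Average turnaround = 81/5 = 16.2

16.2


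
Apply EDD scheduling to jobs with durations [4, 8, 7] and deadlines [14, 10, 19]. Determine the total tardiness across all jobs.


Sort by due date (EDD order): [(8, 10), (4, 14), (7, 19)]
Compute completion times and tardiness:
  Job 1: p=8, d=10, C=8, tardiness=max(0,8-10)=0
  Job 2: p=4, d=14, C=12, tardiness=max(0,12-14)=0
  Job 3: p=7, d=19, C=19, tardiness=max(0,19-19)=0
Total tardiness = 0

0


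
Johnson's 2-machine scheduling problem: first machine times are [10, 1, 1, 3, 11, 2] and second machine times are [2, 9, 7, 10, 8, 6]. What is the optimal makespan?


Apply Johnson's rule:
  Group 1 (a <= b): [(2, 1, 9), (3, 1, 7), (6, 2, 6), (4, 3, 10)]
  Group 2 (a > b): [(5, 11, 8), (1, 10, 2)]
Optimal job order: [2, 3, 6, 4, 5, 1]
Schedule:
  Job 2: M1 done at 1, M2 done at 10
  Job 3: M1 done at 2, M2 done at 17
  Job 6: M1 done at 4, M2 done at 23
  Job 4: M1 done at 7, M2 done at 33
  Job 5: M1 done at 18, M2 done at 41
  Job 1: M1 done at 28, M2 done at 43
Makespan = 43

43


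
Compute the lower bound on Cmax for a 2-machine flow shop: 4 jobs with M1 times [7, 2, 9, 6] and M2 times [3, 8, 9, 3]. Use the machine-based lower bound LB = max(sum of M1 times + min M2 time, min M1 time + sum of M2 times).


LB1 = sum(M1 times) + min(M2 times) = 24 + 3 = 27
LB2 = min(M1 times) + sum(M2 times) = 2 + 23 = 25
Lower bound = max(LB1, LB2) = max(27, 25) = 27

27


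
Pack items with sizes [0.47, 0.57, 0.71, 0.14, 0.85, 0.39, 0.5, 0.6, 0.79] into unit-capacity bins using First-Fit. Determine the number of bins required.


Place items sequentially using First-Fit:
  Item 0.47 -> new Bin 1
  Item 0.57 -> new Bin 2
  Item 0.71 -> new Bin 3
  Item 0.14 -> Bin 1 (now 0.61)
  Item 0.85 -> new Bin 4
  Item 0.39 -> Bin 1 (now 1.0)
  Item 0.5 -> new Bin 5
  Item 0.6 -> new Bin 6
  Item 0.79 -> new Bin 7
Total bins used = 7

7


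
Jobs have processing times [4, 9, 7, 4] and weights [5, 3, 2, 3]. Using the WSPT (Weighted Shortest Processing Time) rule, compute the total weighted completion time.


Compute p/w ratios and sort ascending (WSPT): [(4, 5), (4, 3), (9, 3), (7, 2)]
Compute weighted completion times:
  Job (p=4,w=5): C=4, w*C=5*4=20
  Job (p=4,w=3): C=8, w*C=3*8=24
  Job (p=9,w=3): C=17, w*C=3*17=51
  Job (p=7,w=2): C=24, w*C=2*24=48
Total weighted completion time = 143

143


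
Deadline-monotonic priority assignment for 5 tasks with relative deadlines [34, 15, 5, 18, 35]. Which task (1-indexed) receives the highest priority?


Sort tasks by relative deadline (ascending):
  Task 3: deadline = 5
  Task 2: deadline = 15
  Task 4: deadline = 18
  Task 1: deadline = 34
  Task 5: deadline = 35
Priority order (highest first): [3, 2, 4, 1, 5]
Highest priority task = 3

3


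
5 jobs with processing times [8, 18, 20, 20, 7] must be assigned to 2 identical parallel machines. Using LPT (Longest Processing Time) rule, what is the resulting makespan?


Sort jobs in decreasing order (LPT): [20, 20, 18, 8, 7]
Assign each job to the least loaded machine:
  Machine 1: jobs [20, 18], load = 38
  Machine 2: jobs [20, 8, 7], load = 35
Makespan = max load = 38

38


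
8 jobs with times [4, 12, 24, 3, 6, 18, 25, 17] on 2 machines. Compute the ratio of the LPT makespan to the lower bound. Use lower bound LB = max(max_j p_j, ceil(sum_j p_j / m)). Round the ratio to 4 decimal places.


LPT order: [25, 24, 18, 17, 12, 6, 4, 3]
Machine loads after assignment: [54, 55]
LPT makespan = 55
Lower bound = max(max_job, ceil(total/2)) = max(25, 55) = 55
Ratio = 55 / 55 = 1.0

1.0


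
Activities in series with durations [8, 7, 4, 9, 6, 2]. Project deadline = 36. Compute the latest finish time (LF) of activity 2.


LF(activity 2) = deadline - sum of successor durations
Successors: activities 3 through 6 with durations [4, 9, 6, 2]
Sum of successor durations = 21
LF = 36 - 21 = 15

15


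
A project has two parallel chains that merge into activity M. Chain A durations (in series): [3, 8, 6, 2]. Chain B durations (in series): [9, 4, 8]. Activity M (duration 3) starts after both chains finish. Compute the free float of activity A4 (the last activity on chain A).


ES(A4) = sum of predecessors on chain A = 17
EF(A4) = ES + duration = 17 + 2 = 19
Successor of A4 is M. ES(M) = max(sum(A), sum(B)) = max(19, 21) = 21
Free float = ES(successor) - EF(current) = 21 - 19 = 2

2


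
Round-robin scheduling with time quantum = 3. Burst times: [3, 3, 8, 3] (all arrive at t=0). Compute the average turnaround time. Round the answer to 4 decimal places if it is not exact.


Time quantum = 3
Execution trace:
  J1 runs 3 units, time = 3
  J2 runs 3 units, time = 6
  J3 runs 3 units, time = 9
  J4 runs 3 units, time = 12
  J3 runs 3 units, time = 15
  J3 runs 2 units, time = 17
Finish times: [3, 6, 17, 12]
Average turnaround = 38/4 = 9.5

9.5


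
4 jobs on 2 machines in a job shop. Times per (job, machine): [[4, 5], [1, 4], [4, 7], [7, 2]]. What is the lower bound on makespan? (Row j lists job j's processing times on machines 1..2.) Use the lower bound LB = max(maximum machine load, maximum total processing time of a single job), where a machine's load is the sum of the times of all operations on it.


Machine loads:
  Machine 1: 4 + 1 + 4 + 7 = 16
  Machine 2: 5 + 4 + 7 + 2 = 18
Max machine load = 18
Job totals:
  Job 1: 9
  Job 2: 5
  Job 3: 11
  Job 4: 9
Max job total = 11
Lower bound = max(18, 11) = 18

18


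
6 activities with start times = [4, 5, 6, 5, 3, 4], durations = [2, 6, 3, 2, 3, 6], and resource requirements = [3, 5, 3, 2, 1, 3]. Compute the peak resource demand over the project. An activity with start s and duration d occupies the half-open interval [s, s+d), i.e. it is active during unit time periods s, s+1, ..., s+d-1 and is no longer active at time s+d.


Each activity i is active on [start_i, start_i + duration_i).
Compute total resource usage per time slot:
  t=0: active resources = [], total = 0
  t=1: active resources = [], total = 0
  t=2: active resources = [], total = 0
  t=3: active resources = [1], total = 1
  t=4: active resources = [3, 1, 3], total = 7
  t=5: active resources = [3, 5, 2, 1, 3], total = 14
  t=6: active resources = [5, 3, 2, 3], total = 13
  t=7: active resources = [5, 3, 3], total = 11
  t=8: active resources = [5, 3, 3], total = 11
  t=9: active resources = [5, 3], total = 8
  t=10: active resources = [5], total = 5
Peak resource demand = 14

14


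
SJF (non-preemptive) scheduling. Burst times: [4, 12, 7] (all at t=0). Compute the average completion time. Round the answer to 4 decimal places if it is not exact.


SJF order (ascending): [4, 7, 12]
Completion times:
  Job 1: burst=4, C=4
  Job 2: burst=7, C=11
  Job 3: burst=12, C=23
Average completion = 38/3 = 12.6667

12.6667


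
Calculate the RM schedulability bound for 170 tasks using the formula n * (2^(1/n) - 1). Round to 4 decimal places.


Compute 2^(1/170) = 1.0040856600
Subtract 1: 1.0040856600 - 1 = 0.0040856600
Multiply by n: 170 * 0.0040856600 = 0.6945622000
Round to 4 dp: 0.6946

0.6946


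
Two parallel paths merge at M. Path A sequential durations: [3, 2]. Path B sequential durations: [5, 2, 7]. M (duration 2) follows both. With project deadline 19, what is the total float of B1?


Forward pass: ES(B1) = sum of predecessors on chain B = 0
EF = ES + duration = 0 + 5 = 5
Backward pass: LF(M) = deadline = 19; LS(M) = 19 - 2 = 17
LF(B1) = LS(M) - sum(successors on chain B) = 17 - 9 = 8
LS = LF - duration = 8 - 5 = 3
Total float = LS - ES = 3 - 0 = 3

3


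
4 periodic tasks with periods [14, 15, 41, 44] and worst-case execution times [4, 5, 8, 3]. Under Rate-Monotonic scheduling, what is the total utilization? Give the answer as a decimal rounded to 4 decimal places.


Compute individual utilizations (exact fractions):
  Task 1: C/T = 4/14 = 2/7 (approx. 0.2857)
  Task 2: C/T = 5/15 = 1/3 (approx. 0.3333)
  Task 3: C/T = 8/41 (approx. 0.1951)
  Task 4: C/T = 3/44 (approx. 0.0682)
Total utilization U = 2/7 + 1/3 + 8/41 + 3/44 = 33427/37884
Rounded to 4 decimal places: U = 0.8824
RM (Liu & Layland) bound for 4 tasks = 0.756828; compare with U = 33427/37884 (approx. 0.882351)
bound < U <= 1, so the RM sufficient condition is not met (inconclusive; an exact test such as response-time analysis is needed).

0.8824


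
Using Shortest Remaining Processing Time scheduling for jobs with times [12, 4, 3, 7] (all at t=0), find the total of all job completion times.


Since all jobs arrive at t=0, SRPT equals SPT ordering.
SPT order: [3, 4, 7, 12]
Completion times:
  Job 1: p=3, C=3
  Job 2: p=4, C=7
  Job 3: p=7, C=14
  Job 4: p=12, C=26
Total completion time = 3 + 7 + 14 + 26 = 50

50


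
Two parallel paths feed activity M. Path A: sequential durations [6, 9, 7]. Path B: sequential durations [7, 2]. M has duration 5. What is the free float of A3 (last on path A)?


ES(A3) = sum of predecessors on chain A = 15
EF(A3) = ES + duration = 15 + 7 = 22
Successor of A3 is M. ES(M) = max(sum(A), sum(B)) = max(22, 9) = 22
Free float = ES(successor) - EF(current) = 22 - 22 = 0

0


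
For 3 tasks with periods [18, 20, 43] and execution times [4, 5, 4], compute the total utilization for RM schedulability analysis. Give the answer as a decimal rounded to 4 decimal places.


Compute individual utilizations (exact fractions):
  Task 1: C/T = 4/18 = 2/9 (approx. 0.2222)
  Task 2: C/T = 5/20 = 1/4 (approx. 0.25)
  Task 3: C/T = 4/43 (approx. 0.093)
Total utilization U = 2/9 + 1/4 + 4/43 = 875/1548
Rounded to 4 decimal places: U = 0.5652
RM (Liu & Layland) bound for 3 tasks = 0.779763; compare with U = 875/1548 (approx. 0.565245)
U <= bound, so schedulable by RM sufficient condition.

0.5652


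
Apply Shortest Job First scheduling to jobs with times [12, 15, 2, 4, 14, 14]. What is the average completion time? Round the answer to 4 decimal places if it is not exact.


SJF order (ascending): [2, 4, 12, 14, 14, 15]
Completion times:
  Job 1: burst=2, C=2
  Job 2: burst=4, C=6
  Job 3: burst=12, C=18
  Job 4: burst=14, C=32
  Job 5: burst=14, C=46
  Job 6: burst=15, C=61
Average completion = 165/6 = 27.5

27.5


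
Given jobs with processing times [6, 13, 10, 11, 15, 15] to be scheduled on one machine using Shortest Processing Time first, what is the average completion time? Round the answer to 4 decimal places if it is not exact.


Sort jobs by processing time (SPT order): [6, 10, 11, 13, 15, 15]
Compute completion times sequentially:
  Job 1: processing = 6, completes at 6
  Job 2: processing = 10, completes at 16
  Job 3: processing = 11, completes at 27
  Job 4: processing = 13, completes at 40
  Job 5: processing = 15, completes at 55
  Job 6: processing = 15, completes at 70
Sum of completion times = 214
Average completion time = 214/6 = 35.6667

35.6667


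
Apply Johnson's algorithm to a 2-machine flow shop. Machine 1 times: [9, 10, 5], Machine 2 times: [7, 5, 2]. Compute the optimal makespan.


Apply Johnson's rule:
  Group 1 (a <= b): []
  Group 2 (a > b): [(1, 9, 7), (2, 10, 5), (3, 5, 2)]
Optimal job order: [1, 2, 3]
Schedule:
  Job 1: M1 done at 9, M2 done at 16
  Job 2: M1 done at 19, M2 done at 24
  Job 3: M1 done at 24, M2 done at 26
Makespan = 26

26


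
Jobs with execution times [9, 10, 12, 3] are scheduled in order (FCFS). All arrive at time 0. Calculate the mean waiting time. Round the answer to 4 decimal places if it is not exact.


FCFS order (as given): [9, 10, 12, 3]
Waiting times:
  Job 1: wait = 0
  Job 2: wait = 9
  Job 3: wait = 19
  Job 4: wait = 31
Sum of waiting times = 59
Average waiting time = 59/4 = 14.75

14.75


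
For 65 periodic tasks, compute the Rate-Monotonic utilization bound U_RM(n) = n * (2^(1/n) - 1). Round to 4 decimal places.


Compute 2^(1/65) = 1.0107208638
Subtract 1: 1.0107208638 - 1 = 0.0107208638
Multiply by n: 65 * 0.0107208638 = 0.6968561470
Round to 4 dp: 0.6969

0.6969


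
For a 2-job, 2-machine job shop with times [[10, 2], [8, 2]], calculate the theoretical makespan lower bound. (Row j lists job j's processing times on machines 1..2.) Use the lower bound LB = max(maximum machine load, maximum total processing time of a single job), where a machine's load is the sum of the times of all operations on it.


Machine loads:
  Machine 1: 10 + 8 = 18
  Machine 2: 2 + 2 = 4
Max machine load = 18
Job totals:
  Job 1: 12
  Job 2: 10
Max job total = 12
Lower bound = max(18, 12) = 18

18


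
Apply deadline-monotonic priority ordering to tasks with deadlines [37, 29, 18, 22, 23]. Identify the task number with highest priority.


Sort tasks by relative deadline (ascending):
  Task 3: deadline = 18
  Task 4: deadline = 22
  Task 5: deadline = 23
  Task 2: deadline = 29
  Task 1: deadline = 37
Priority order (highest first): [3, 4, 5, 2, 1]
Highest priority task = 3

3


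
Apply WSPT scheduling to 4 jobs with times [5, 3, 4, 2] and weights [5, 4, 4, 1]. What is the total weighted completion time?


Compute p/w ratios and sort ascending (WSPT): [(3, 4), (5, 5), (4, 4), (2, 1)]
Compute weighted completion times:
  Job (p=3,w=4): C=3, w*C=4*3=12
  Job (p=5,w=5): C=8, w*C=5*8=40
  Job (p=4,w=4): C=12, w*C=4*12=48
  Job (p=2,w=1): C=14, w*C=1*14=14
Total weighted completion time = 114

114


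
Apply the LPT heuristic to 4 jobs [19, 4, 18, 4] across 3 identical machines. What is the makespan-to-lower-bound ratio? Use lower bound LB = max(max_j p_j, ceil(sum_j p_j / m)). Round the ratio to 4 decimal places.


LPT order: [19, 18, 4, 4]
Machine loads after assignment: [19, 18, 8]
LPT makespan = 19
Lower bound = max(max_job, ceil(total/3)) = max(19, 15) = 19
Ratio = 19 / 19 = 1.0

1.0


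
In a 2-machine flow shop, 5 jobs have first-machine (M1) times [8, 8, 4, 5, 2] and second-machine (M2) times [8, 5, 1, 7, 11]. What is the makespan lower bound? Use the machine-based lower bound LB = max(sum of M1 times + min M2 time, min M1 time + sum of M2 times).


LB1 = sum(M1 times) + min(M2 times) = 27 + 1 = 28
LB2 = min(M1 times) + sum(M2 times) = 2 + 32 = 34
Lower bound = max(LB1, LB2) = max(28, 34) = 34

34


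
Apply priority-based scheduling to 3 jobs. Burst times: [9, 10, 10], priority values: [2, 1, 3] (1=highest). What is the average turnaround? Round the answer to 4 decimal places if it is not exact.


Sort by priority (ascending = highest first):
Order: [(1, 10), (2, 9), (3, 10)]
Completion times:
  Priority 1, burst=10, C=10
  Priority 2, burst=9, C=19
  Priority 3, burst=10, C=29
Average turnaround = 58/3 = 19.3333

19.3333


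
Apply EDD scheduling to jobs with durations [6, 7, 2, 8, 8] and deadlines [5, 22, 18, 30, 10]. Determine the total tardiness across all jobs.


Sort by due date (EDD order): [(6, 5), (8, 10), (2, 18), (7, 22), (8, 30)]
Compute completion times and tardiness:
  Job 1: p=6, d=5, C=6, tardiness=max(0,6-5)=1
  Job 2: p=8, d=10, C=14, tardiness=max(0,14-10)=4
  Job 3: p=2, d=18, C=16, tardiness=max(0,16-18)=0
  Job 4: p=7, d=22, C=23, tardiness=max(0,23-22)=1
  Job 5: p=8, d=30, C=31, tardiness=max(0,31-30)=1
Total tardiness = 7

7


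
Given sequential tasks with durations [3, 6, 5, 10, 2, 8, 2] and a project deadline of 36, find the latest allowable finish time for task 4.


LF(activity 4) = deadline - sum of successor durations
Successors: activities 5 through 7 with durations [2, 8, 2]
Sum of successor durations = 12
LF = 36 - 12 = 24

24


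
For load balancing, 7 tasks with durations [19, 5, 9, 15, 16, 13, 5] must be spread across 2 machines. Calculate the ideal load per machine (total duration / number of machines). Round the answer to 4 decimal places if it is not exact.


Total processing time = 19 + 5 + 9 + 15 + 16 + 13 + 5 = 82
Number of machines = 2
Ideal balanced load = 82 / 2 = 41.0

41.0


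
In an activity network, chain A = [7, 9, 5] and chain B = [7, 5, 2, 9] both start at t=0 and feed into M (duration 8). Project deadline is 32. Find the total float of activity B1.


Forward pass: ES(B1) = sum of predecessors on chain B = 0
EF = ES + duration = 0 + 7 = 7
Backward pass: LF(M) = deadline = 32; LS(M) = 32 - 8 = 24
LF(B1) = LS(M) - sum(successors on chain B) = 24 - 16 = 8
LS = LF - duration = 8 - 7 = 1
Total float = LS - ES = 1 - 0 = 1

1


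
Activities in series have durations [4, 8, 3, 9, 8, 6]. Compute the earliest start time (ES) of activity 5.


Activity 5 starts after activities 1 through 4 complete.
Predecessor durations: [4, 8, 3, 9]
ES = 4 + 8 + 3 + 9 = 24

24


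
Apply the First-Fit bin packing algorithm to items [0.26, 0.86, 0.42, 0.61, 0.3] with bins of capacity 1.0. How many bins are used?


Place items sequentially using First-Fit:
  Item 0.26 -> new Bin 1
  Item 0.86 -> new Bin 2
  Item 0.42 -> Bin 1 (now 0.68)
  Item 0.61 -> new Bin 3
  Item 0.3 -> Bin 1 (now 0.98)
Total bins used = 3

3


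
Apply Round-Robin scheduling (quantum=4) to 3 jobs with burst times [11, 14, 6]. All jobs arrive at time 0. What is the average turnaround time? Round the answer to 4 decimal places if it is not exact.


Time quantum = 4
Execution trace:
  J1 runs 4 units, time = 4
  J2 runs 4 units, time = 8
  J3 runs 4 units, time = 12
  J1 runs 4 units, time = 16
  J2 runs 4 units, time = 20
  J3 runs 2 units, time = 22
  J1 runs 3 units, time = 25
  J2 runs 4 units, time = 29
  J2 runs 2 units, time = 31
Finish times: [25, 31, 22]
Average turnaround = 78/3 = 26.0

26.0


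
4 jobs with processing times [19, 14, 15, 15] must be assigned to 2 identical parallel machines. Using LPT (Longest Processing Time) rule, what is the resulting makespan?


Sort jobs in decreasing order (LPT): [19, 15, 15, 14]
Assign each job to the least loaded machine:
  Machine 1: jobs [19, 14], load = 33
  Machine 2: jobs [15, 15], load = 30
Makespan = max load = 33

33


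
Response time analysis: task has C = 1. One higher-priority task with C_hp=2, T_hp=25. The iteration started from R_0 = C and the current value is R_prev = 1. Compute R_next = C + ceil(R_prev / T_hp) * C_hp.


R_next = C + ceil(R_prev / T_hp) * C_hp
ceil(1 / 25) = ceil(0.04) = 1
Interference = 1 * 2 = 2
R_next = 1 + 2 = 3

3
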